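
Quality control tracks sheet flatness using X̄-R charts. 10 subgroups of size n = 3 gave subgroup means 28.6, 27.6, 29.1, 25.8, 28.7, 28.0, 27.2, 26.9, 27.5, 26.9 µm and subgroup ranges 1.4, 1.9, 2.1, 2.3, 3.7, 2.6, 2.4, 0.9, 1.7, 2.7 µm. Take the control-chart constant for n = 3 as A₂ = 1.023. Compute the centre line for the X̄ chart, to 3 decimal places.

X̄̄ = (28.6 + 27.6 + 29.1 + 25.8 + 28.7 + 28.0 + 27.2 + 26.9 + 27.5 + 26.9) / 10 = 276.3000 / 10 = 27.6300
CL = X̄̄ = 27.6300

27.630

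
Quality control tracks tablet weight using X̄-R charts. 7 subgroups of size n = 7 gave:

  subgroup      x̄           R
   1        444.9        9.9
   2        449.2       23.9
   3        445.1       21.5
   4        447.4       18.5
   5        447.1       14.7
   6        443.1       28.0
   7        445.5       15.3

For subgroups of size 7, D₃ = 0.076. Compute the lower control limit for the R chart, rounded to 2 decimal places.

1.43

R̄ = (9.9 + 23.9 + 21.5 + 18.5 + 14.7 + 28.0 + 15.3) / 7 = 131.8000 / 7 = 18.8286
LCL_R = D₃·R̄ = 0.076 × 18.8286 = 1.4310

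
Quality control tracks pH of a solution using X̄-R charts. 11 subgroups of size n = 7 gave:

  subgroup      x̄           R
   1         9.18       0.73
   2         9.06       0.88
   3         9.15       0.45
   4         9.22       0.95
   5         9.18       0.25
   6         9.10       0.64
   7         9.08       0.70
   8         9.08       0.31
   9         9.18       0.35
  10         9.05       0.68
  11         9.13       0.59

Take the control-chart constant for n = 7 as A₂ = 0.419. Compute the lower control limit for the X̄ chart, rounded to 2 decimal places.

8.88

X̄̄ = (9.18 + 9.06 + 9.15 + 9.22 + 9.18 + 9.10 + 9.08 + 9.08 + 9.18 + 9.05 + 9.13) / 11 = 100.4100 / 11 = 9.1282
R̄ = (0.73 + 0.88 + 0.45 + 0.95 + 0.25 + 0.64 + 0.70 + 0.31 + 0.35 + 0.68 + 0.59) / 11 = 6.5300 / 11 = 0.5936
LCL = X̄̄ − A₂·R̄ = 9.1282 − 0.419 × 0.5936 = 8.8794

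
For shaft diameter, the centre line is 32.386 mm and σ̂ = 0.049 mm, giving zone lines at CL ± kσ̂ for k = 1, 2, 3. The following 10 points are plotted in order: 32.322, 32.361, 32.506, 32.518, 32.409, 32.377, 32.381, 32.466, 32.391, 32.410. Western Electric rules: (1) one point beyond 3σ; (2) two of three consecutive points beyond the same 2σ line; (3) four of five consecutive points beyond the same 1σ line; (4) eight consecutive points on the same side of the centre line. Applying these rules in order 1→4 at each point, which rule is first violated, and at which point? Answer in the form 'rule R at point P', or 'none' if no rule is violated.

Zone of each point (C = within 1σ̂, B = 1σ̂–2σ̂, A = 2σ̂–3σ̂, * = beyond 3σ̂; sign = side of CL): 1:-B, 2:-C, 3:+A, 4:+A, 5:+C, 6:-C, 7:-C, 8:+B, 9:+C, 10:+C
Rule 2 (two of three consecutive points beyond the same 2σ limit) is satisfied at point 4.

rule 2 at point 4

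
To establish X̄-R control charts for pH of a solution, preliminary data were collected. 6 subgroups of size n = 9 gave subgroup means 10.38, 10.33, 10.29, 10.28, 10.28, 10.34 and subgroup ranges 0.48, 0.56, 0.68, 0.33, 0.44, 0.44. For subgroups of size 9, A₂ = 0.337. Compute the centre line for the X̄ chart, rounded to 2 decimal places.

X̄̄ = (10.38 + 10.33 + 10.29 + 10.28 + 10.28 + 10.34) / 6 = 61.9000 / 6 = 10.3167
CL = X̄̄ = 10.3167

10.32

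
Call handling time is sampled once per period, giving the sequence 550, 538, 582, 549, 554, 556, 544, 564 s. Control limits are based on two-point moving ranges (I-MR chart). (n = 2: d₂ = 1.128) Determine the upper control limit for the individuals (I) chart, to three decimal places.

603.257

X̄ = (550 + 538 + 582 + 549 + 554 + 556 + 544 + 564) / 8 = 554.6250
Moving ranges: 12, 44, 33, 5, 2, 12, 20; M̄R̄ = 128.0000 / 7 = 18.2857
UCL = X̄ + 3·M̄R̄/d₂ = 554.6250 + 3 × 18.2857 / 1.128 = 603.2572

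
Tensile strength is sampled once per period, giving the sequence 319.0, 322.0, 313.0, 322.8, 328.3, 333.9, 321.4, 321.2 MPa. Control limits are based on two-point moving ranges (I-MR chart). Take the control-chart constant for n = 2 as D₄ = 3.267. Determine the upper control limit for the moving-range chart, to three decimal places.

21.282

Moving ranges: 3.0, 9.0, 9.8, 5.5, 5.6, 12.5, 0.2; M̄R̄ = 45.6000 / 7 = 6.5143
UCL_MR = D₄·M̄R̄ = 3.267 × 6.5143 = 21.2822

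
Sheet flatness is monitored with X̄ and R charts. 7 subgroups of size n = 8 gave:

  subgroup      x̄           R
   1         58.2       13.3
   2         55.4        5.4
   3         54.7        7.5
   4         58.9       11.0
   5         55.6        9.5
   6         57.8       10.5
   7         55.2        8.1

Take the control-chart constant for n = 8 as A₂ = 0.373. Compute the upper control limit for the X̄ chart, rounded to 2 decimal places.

X̄̄ = (58.2 + 55.4 + 54.7 + 58.9 + 55.6 + 57.8 + 55.2) / 7 = 395.8000 / 7 = 56.5429
R̄ = (13.3 + 5.4 + 7.5 + 11.0 + 9.5 + 10.5 + 8.1) / 7 = 65.3000 / 7 = 9.3286
UCL = X̄̄ + A₂·R̄ = 56.5429 + 0.373 × 9.3286 = 60.0224

60.02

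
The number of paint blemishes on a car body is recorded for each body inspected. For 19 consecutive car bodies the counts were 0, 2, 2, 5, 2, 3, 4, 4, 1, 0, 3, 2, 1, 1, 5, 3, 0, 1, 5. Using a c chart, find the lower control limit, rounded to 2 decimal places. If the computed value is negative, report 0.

0.00

c̄ = (0 + 2 + 2 + 5 + 2 + 3 + 4 + 4 + 1 + 0 + 3 + 2 + 1 + 1 + 5 + 3 + 0 + 1 + 5) / 19 = 44 / 19 = 2.3158
LCL = c̄ − 3√c̄ = 2.3158 − 3 × 1.5218 = -2.2495 → 0 (cannot be negative)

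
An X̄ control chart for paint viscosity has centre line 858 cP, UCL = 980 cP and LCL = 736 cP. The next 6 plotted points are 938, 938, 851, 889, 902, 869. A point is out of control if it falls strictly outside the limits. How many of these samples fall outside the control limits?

All 6 points lie within [736, 980].

0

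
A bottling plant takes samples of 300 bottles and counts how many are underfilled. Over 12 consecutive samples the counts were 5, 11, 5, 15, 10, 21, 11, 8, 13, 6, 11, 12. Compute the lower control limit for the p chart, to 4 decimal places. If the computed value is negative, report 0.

p̄ = Σdᵢ / (k·n) = 128 / (12 × 300) = 0.03556
LCL = p̄ − 3·√(p̄(1−p̄)/n) = 0.03556 − 3 × 0.01069 = 0.00348

0.0035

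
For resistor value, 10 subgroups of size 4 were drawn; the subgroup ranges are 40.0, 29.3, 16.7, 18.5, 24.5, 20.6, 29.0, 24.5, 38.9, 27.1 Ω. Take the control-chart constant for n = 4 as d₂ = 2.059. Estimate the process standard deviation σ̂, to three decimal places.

13.069

R̄ = (40.0 + 29.3 + 16.7 + 18.5 + 24.5 + 20.6 + 29.0 + 24.5 + 38.9 + 27.1) / 10 = 26.9100
σ̂ = R̄ / d₂ = 26.9100 / 2.059 = 13.0695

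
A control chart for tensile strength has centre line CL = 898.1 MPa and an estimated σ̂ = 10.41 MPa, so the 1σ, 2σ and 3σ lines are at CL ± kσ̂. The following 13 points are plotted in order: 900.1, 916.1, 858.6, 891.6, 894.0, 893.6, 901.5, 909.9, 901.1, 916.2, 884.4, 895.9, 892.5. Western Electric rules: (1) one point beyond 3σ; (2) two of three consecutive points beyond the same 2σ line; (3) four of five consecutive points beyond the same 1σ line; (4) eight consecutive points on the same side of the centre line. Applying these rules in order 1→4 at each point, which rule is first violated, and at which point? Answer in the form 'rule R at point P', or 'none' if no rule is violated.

Zone of each point (C = within 1σ̂, B = 1σ̂–2σ̂, A = 2σ̂–3σ̂, * = beyond 3σ̂; sign = side of CL): 1:+C, 2:+B, 3:-*, 4:-C, 5:-C, 6:-C, 7:+C, 8:+B, 9:+C, 10:+B, 11:-B, 12:-C, 13:-C
Rule 1 (one point beyond the 3σ limits) is satisfied at point 3.

rule 1 at point 3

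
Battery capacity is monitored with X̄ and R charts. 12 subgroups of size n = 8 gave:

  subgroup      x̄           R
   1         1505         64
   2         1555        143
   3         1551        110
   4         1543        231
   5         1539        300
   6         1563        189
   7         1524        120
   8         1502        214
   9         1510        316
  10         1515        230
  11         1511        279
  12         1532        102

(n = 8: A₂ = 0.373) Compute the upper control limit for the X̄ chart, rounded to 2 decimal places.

X̄̄ = (1505 + 1555 + 1551 + 1543 + 1539 + 1563 + 1524 + 1502 + 1510 + 1515 + 1511 + 1532) / 12 = 18350.0000 / 12 = 1529.1667
R̄ = (64 + 143 + 110 + 231 + 300 + 189 + 120 + 214 + 316 + 230 + 279 + 102) / 12 = 2298.0000 / 12 = 191.5000
UCL = X̄̄ + A₂·R̄ = 1529.1667 + 0.373 × 191.5000 = 1600.5962

1600.60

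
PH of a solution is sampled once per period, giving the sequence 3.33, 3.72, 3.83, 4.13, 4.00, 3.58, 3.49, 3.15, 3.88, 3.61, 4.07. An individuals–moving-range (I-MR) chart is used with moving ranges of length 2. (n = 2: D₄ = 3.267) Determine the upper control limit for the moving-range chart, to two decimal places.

Moving ranges: 0.39, 0.11, 0.30, 0.13, 0.42, 0.09, 0.34, 0.73, 0.27, 0.46; M̄R̄ = 3.2400 / 10 = 0.3240
UCL_MR = D₄·M̄R̄ = 3.267 × 0.3240 = 1.0585

1.06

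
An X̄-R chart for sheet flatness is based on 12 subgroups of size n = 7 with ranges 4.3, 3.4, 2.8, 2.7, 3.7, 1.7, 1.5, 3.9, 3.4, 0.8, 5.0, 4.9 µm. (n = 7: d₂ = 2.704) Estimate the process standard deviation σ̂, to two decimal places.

1.17

R̄ = (4.3 + 3.4 + 2.8 + 2.7 + 3.7 + 1.7 + 1.5 + 3.9 + 3.4 + 0.8 + 5.0 + 4.9) / 12 = 3.1750
σ̂ = R̄ / d₂ = 3.1750 / 2.704 = 1.1742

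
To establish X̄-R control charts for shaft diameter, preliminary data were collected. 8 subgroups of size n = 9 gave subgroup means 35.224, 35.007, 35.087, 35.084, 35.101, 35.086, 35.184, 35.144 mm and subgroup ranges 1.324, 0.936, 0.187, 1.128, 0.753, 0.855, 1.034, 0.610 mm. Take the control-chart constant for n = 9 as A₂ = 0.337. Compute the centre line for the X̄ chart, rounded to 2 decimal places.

X̄̄ = (35.224 + 35.007 + 35.087 + 35.084 + 35.101 + 35.086 + 35.184 + 35.144) / 8 = 280.9170 / 8 = 35.1146
CL = X̄̄ = 35.1146

35.11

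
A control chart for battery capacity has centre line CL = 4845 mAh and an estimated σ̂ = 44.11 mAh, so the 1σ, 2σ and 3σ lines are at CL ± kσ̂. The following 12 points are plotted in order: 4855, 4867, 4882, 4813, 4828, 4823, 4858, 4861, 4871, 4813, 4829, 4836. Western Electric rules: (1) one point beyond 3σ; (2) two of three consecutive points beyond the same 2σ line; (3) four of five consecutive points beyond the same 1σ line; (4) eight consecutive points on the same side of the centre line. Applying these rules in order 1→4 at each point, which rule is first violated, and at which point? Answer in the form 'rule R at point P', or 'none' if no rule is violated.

Zone of each point (C = within 1σ̂, B = 1σ̂–2σ̂, A = 2σ̂–3σ̂, * = beyond 3σ̂; sign = side of CL): 1:+C, 2:+C, 3:+C, 4:-C, 5:-C, 6:-C, 7:+C, 8:+C, 9:+C, 10:-C, 11:-C, 12:-C
No rule fires across all 12 points.

none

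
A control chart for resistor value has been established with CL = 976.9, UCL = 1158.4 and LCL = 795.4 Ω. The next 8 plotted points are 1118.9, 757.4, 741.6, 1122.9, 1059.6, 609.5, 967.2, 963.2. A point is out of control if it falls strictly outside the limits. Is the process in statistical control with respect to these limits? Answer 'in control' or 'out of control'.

Compare each point to [795.4, 1158.4]: sample 2 = 757.4 < LCL; sample 3 = 741.6 < LCL; sample 6 = 609.5 < LCL.

out of control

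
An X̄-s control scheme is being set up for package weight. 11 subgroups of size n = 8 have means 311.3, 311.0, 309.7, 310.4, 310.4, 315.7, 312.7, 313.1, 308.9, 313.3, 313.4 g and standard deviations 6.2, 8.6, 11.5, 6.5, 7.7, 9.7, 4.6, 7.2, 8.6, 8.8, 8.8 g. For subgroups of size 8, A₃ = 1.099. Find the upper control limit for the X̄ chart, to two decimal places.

X̄̄ = (311.3 + 311.0 + 309.7 + 310.4 + 310.4 + 315.7 + 312.7 + 313.1 + 308.9 + 313.3 + 313.4) / 11 = 311.8091
s̄ = (6.2 + 8.6 + 11.5 + 6.5 + 7.7 + 9.7 + 4.6 + 7.2 + 8.6 + 8.8 + 8.8) / 11 = 8.0182
UCL = X̄̄ + A₃·s̄ = 311.8091 + 1.099 × 8.0182 = 320.6211

320.62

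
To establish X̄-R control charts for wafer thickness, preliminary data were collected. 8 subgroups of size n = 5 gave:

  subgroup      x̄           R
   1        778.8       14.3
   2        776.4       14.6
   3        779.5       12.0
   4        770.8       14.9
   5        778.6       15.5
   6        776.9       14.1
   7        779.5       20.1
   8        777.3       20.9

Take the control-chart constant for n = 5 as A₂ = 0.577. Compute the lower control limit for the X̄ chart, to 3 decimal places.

X̄̄ = (778.8 + 776.4 + 779.5 + 770.8 + 778.6 + 776.9 + 779.5 + 777.3) / 8 = 6217.8000 / 8 = 777.2250
R̄ = (14.3 + 14.6 + 12.0 + 14.9 + 15.5 + 14.1 + 20.1 + 20.9) / 8 = 126.4000 / 8 = 15.8000
LCL = X̄̄ − A₂·R̄ = 777.2250 − 0.577 × 15.8000 = 768.1084

768.108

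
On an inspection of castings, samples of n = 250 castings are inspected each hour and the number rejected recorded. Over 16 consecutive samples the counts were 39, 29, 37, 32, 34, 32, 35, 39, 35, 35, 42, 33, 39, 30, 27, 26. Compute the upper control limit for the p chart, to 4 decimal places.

0.2010

p̄ = Σdᵢ / (k·n) = 544 / (16 × 250) = 0.13600
UCL = p̄ + 3·√(p̄(1−p̄)/n) = 0.13600 + 3 × √(0.13600×0.86400/250) = 0.13600 + 3 × 0.02168 = 0.20104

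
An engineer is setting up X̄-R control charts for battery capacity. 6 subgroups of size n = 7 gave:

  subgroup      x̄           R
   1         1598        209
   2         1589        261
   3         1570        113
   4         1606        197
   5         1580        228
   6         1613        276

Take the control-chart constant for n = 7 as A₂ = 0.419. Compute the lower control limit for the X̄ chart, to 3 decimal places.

X̄̄ = (1598 + 1589 + 1570 + 1606 + 1580 + 1613) / 6 = 9556.0000 / 6 = 1592.6667
R̄ = (209 + 261 + 113 + 197 + 228 + 276) / 6 = 1284.0000 / 6 = 214.0000
LCL = X̄̄ − A₂·R̄ = 1592.6667 − 0.419 × 214.0000 = 1503.0007

1503.001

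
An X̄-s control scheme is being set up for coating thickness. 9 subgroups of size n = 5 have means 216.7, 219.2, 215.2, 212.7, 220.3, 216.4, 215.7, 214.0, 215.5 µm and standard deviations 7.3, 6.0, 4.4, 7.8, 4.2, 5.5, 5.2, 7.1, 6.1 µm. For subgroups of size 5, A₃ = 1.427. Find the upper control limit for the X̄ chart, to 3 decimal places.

X̄̄ = (216.7 + 219.2 + 215.2 + 212.7 + 220.3 + 216.4 + 215.7 + 214.0 + 215.5) / 9 = 216.1889
s̄ = (7.3 + 6.0 + 4.4 + 7.8 + 4.2 + 5.5 + 5.2 + 7.1 + 6.1) / 9 = 5.9556
UCL = X̄̄ + A₃·s̄ = 216.1889 + 1.427 × 5.9556 = 224.6875

224.687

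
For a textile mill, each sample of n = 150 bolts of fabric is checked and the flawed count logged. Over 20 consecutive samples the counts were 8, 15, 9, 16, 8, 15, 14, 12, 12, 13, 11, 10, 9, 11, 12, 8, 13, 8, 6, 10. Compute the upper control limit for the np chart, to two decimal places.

20.58

p̄ = Σdᵢ / (k·n) = 220 / (20 × 150) = 0.07333
UCL = np̄ + 3·√(np̄(1−p̄)) = 11.0000 + 3 × √(11.0000×0.92667) = 11.0000 + 3 × 3.1927 = 20.5781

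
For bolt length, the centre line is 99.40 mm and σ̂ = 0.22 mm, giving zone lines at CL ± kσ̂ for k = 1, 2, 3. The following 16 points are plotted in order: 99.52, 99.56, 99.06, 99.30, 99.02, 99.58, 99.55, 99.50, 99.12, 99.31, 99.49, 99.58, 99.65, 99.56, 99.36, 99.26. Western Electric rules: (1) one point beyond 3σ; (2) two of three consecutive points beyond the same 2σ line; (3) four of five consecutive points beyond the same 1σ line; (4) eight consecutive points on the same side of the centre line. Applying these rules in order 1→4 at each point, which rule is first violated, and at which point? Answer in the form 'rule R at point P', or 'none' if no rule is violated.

Zone of each point (C = within 1σ̂, B = 1σ̂–2σ̂, A = 2σ̂–3σ̂, * = beyond 3σ̂; sign = side of CL): 1:+C, 2:+C, 3:-B, 4:-C, 5:-B, 6:+C, 7:+C, 8:+C, 9:-B, 10:-C, 11:+C, 12:+C, 13:+B, 14:+C, 15:-C, 16:-C
No rule fires across all 16 points.

none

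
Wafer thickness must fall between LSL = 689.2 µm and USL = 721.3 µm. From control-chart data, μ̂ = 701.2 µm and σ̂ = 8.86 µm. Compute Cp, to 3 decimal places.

0.604

Cp = (USL − LSL) / (6σ̂) = (721.3 − 689.2) / (6 × 8.86) = 32.1000 / 53.1600 = 0.6038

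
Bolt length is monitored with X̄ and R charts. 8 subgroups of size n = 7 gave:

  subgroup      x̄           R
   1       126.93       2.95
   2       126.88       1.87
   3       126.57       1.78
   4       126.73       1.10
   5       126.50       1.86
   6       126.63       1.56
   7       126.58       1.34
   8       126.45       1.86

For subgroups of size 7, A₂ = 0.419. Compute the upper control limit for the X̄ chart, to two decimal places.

127.41

X̄̄ = (126.93 + 126.88 + 126.57 + 126.73 + 126.50 + 126.63 + 126.58 + 126.45) / 8 = 1013.2700 / 8 = 126.6587
R̄ = (2.95 + 1.87 + 1.78 + 1.10 + 1.86 + 1.56 + 1.34 + 1.86) / 8 = 14.3200 / 8 = 1.7900
UCL = X̄̄ + A₂·R̄ = 126.6587 + 0.419 × 1.7900 = 127.4088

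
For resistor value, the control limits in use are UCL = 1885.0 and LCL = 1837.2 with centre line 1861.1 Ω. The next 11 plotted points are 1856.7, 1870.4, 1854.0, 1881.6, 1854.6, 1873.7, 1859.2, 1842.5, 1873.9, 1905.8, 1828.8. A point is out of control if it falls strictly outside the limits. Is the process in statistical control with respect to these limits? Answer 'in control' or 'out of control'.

out of control

Compare each point to [1837.2, 1885.0]: sample 10 = 1905.8 > UCL; sample 11 = 1828.8 < LCL.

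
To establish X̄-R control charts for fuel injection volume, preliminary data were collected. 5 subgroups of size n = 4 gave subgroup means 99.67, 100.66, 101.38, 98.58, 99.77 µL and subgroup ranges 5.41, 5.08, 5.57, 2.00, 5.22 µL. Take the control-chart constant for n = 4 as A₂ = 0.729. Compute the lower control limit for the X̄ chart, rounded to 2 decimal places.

96.62

X̄̄ = (99.67 + 100.66 + 101.38 + 98.58 + 99.77) / 5 = 500.0600 / 5 = 100.0120
R̄ = (5.41 + 5.08 + 5.57 + 2.00 + 5.22) / 5 = 23.2800 / 5 = 4.6560
LCL = X̄̄ − A₂·R̄ = 100.0120 − 0.729 × 4.6560 = 96.6178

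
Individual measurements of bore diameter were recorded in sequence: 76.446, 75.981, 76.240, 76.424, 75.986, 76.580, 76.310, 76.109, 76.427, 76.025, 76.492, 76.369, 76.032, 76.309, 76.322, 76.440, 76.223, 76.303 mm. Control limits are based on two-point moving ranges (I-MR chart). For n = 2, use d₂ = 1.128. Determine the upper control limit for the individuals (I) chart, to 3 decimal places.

77.024

X̄ = (76.446 + 75.981 + 76.240 + 76.424 + 75.986 + 76.580 + 76.310 + 76.109 + 76.427 + 76.025 + 76.492 + 76.369 + 76.032 + 76.309 + 76.322 + 76.440 + 76.223 + 76.303) / 18 = 76.2788
Moving ranges: 0.465, 0.259, 0.184, 0.438, 0.594, 0.270, 0.201, 0.318, 0.402, 0.467, 0.123, 0.337, 0.277, 0.013, 0.118, 0.217, 0.080; M̄R̄ = 4.7630 / 17 = 0.2802
UCL = X̄ + 3·M̄R̄/d₂ = 76.2788 + 3 × 0.2802 / 1.128 = 77.0239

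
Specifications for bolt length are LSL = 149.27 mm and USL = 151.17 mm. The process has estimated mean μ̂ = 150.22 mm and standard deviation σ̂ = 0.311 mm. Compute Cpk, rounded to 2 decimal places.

Cpu = (USL − μ̂) / (3σ̂) = (151.17 − 150.22) / (3 × 0.311) = 1.0182; Cpl = (μ̂ − LSL) / (3σ̂) = (150.22 − 149.27) / (3 × 0.311) = 1.0182; Cpk = min(Cpu, Cpl) = 1.0182

1.02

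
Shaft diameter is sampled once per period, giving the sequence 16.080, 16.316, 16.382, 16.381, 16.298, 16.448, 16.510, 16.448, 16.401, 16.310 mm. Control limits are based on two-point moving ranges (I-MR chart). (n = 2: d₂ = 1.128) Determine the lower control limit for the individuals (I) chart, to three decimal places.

X̄ = (16.080 + 16.316 + 16.382 + 16.381 + 16.298 + 16.448 + 16.510 + 16.448 + 16.401 + 16.310) / 10 = 16.3574
Moving ranges: 0.236, 0.066, 0.001, 0.083, 0.150, 0.062, 0.062, 0.047, 0.091; M̄R̄ = 0.7980 / 9 = 0.0887
LCL = X̄ − 3·M̄R̄/d₂ = 16.3574 − 3 × 0.0887 / 1.128 = 16.1216

16.122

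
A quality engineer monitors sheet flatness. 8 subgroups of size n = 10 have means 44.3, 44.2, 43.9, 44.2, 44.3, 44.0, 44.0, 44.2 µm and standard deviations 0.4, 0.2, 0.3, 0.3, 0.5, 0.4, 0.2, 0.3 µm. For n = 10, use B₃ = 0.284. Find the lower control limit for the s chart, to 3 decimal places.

s̄ = (0.4 + 0.2 + 0.3 + 0.3 + 0.5 + 0.4 + 0.2 + 0.3) / 8 = 0.3250
LCL_s = B₃·s̄ = 0.284 × 0.3250 = 0.0923

0.092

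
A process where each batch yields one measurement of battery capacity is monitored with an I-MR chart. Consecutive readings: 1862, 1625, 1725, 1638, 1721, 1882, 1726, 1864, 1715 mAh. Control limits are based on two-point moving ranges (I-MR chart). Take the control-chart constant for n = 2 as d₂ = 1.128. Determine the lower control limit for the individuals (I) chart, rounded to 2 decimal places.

X̄ = (1862 + 1625 + 1725 + 1638 + 1721 + 1882 + 1726 + 1864 + 1715) / 9 = 1750.8889
Moving ranges: 237, 100, 87, 83, 161, 156, 138, 149; M̄R̄ = 1111.0000 / 8 = 138.8750
LCL = X̄ − 3·M̄R̄/d₂ = 1750.8889 − 3 × 138.8750 / 1.128 = 1381.5405

1381.54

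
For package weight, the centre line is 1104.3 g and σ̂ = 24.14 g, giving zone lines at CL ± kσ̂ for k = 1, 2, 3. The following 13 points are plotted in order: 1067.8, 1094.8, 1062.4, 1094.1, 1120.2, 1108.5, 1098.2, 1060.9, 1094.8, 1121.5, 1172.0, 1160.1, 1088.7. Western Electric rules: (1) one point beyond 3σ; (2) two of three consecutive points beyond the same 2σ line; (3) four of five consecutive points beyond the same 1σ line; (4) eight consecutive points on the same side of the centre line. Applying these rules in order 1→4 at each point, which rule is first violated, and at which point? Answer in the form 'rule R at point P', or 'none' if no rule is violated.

rule 2 at point 12

Zone of each point (C = within 1σ̂, B = 1σ̂–2σ̂, A = 2σ̂–3σ̂, * = beyond 3σ̂; sign = side of CL): 1:-B, 2:-C, 3:-B, 4:-C, 5:+C, 6:+C, 7:-C, 8:-B, 9:-C, 10:+C, 11:+A, 12:+A, 13:-C
Rule 2 (two of three consecutive points beyond the same 2σ limit) is satisfied at point 12.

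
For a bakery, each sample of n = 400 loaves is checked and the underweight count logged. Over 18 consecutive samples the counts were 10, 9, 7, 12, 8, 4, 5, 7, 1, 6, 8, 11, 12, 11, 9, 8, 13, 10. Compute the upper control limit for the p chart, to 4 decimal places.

p̄ = Σdᵢ / (k·n) = 151 / (18 × 400) = 0.02097
UCL = p̄ + 3·√(p̄(1−p̄)/n) = 0.02097 + 3 × √(0.02097×0.97903/400) = 0.02097 + 3 × 0.00716 = 0.04247

0.0425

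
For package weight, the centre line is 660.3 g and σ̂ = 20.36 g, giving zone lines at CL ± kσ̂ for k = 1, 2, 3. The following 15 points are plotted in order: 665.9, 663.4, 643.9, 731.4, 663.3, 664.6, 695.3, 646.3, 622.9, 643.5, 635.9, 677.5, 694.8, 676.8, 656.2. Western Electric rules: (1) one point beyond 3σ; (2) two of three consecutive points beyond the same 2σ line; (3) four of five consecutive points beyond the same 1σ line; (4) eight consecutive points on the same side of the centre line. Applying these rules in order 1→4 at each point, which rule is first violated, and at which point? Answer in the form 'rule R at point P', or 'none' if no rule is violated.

rule 1 at point 4

Zone of each point (C = within 1σ̂, B = 1σ̂–2σ̂, A = 2σ̂–3σ̂, * = beyond 3σ̂; sign = side of CL): 1:+C, 2:+C, 3:-C, 4:+*, 5:+C, 6:+C, 7:+B, 8:-C, 9:-B, 10:-C, 11:-B, 12:+C, 13:+B, 14:+C, 15:-C
Rule 1 (one point beyond the 3σ limits) is satisfied at point 4.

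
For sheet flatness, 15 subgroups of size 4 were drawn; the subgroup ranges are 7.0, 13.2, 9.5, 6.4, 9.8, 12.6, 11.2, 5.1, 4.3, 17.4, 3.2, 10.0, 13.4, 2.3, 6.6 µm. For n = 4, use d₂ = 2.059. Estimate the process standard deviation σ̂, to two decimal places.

R̄ = (7.0 + 13.2 + 9.5 + 6.4 + 9.8 + 12.6 + 11.2 + 5.1 + 4.3 + 17.4 + 3.2 + 10.0 + 13.4 + 2.3 + 6.6) / 15 = 8.8000
σ̂ = R̄ / d₂ = 8.8000 / 2.059 = 4.2739

4.27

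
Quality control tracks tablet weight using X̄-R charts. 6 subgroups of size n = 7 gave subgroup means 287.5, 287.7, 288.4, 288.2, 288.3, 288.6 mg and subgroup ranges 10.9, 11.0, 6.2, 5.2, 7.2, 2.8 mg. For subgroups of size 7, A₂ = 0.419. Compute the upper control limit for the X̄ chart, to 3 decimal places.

291.140

X̄̄ = (287.5 + 287.7 + 288.4 + 288.2 + 288.3 + 288.6) / 6 = 1728.7000 / 6 = 288.1167
R̄ = (10.9 + 11.0 + 6.2 + 5.2 + 7.2 + 2.8) / 6 = 43.3000 / 6 = 7.2167
UCL = X̄̄ + A₂·R̄ = 288.1167 + 0.419 × 7.2167 = 291.1404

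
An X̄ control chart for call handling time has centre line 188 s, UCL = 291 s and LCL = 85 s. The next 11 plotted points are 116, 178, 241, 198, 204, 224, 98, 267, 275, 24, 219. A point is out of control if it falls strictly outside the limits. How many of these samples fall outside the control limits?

Compare each point to [85, 291]: sample 10 = 24 < LCL.

1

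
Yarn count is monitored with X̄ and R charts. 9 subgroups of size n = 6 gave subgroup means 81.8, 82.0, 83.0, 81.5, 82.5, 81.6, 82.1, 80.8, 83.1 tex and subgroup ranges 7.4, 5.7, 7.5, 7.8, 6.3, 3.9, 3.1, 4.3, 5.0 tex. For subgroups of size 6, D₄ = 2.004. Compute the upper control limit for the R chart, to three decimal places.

R̄ = (7.4 + 5.7 + 7.5 + 7.8 + 6.3 + 3.9 + 3.1 + 4.3 + 5.0) / 9 = 51.0000 / 9 = 5.6667
UCL_R = D₄·R̄ = 2.004 × 5.6667 = 11.3560

11.356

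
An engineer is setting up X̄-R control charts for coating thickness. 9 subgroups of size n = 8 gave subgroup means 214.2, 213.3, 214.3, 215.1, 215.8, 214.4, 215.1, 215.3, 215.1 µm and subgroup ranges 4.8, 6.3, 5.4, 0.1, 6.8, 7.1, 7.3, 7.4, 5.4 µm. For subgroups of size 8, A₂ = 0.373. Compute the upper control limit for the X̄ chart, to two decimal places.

X̄̄ = (214.2 + 213.3 + 214.3 + 215.1 + 215.8 + 214.4 + 215.1 + 215.3 + 215.1) / 9 = 1932.6000 / 9 = 214.7333
R̄ = (4.8 + 6.3 + 5.4 + 0.1 + 6.8 + 7.1 + 7.3 + 7.4 + 5.4) / 9 = 50.6000 / 9 = 5.6222
UCL = X̄̄ + A₂·R̄ = 214.7333 + 0.373 × 5.6222 = 216.8304

216.83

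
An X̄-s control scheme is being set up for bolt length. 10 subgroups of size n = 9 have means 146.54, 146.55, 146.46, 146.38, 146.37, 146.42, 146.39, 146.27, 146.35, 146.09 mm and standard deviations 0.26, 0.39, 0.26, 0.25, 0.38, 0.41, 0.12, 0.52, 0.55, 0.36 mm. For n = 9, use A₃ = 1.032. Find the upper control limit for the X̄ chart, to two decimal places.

X̄̄ = (146.54 + 146.55 + 146.46 + 146.38 + 146.37 + 146.42 + 146.39 + 146.27 + 146.35 + 146.09) / 10 = 146.3820
s̄ = (0.26 + 0.39 + 0.26 + 0.25 + 0.38 + 0.41 + 0.12 + 0.52 + 0.55 + 0.36) / 10 = 0.3500
UCL = X̄̄ + A₃·s̄ = 146.3820 + 1.032 × 0.3500 = 146.7432

146.74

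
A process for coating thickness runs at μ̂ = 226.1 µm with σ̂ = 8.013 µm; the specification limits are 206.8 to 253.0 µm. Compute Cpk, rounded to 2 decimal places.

0.80

Cpu = (USL − μ̂) / (3σ̂) = (253.0 − 226.1) / (3 × 8.013) = 1.1190; Cpl = (μ̂ − LSL) / (3σ̂) = (226.1 − 206.8) / (3 × 8.013) = 0.8029; Cpk = min(Cpu, Cpl) = 0.8029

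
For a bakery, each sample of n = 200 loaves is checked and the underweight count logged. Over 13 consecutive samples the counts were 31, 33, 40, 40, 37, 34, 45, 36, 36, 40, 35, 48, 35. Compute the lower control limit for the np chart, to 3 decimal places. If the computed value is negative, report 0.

p̄ = Σdᵢ / (k·n) = 490 / (13 × 200) = 0.18846
LCL = np̄ − 3·√(np̄(1−p̄)) = 37.6923 − 3 × 5.5307 = 21.1002

21.100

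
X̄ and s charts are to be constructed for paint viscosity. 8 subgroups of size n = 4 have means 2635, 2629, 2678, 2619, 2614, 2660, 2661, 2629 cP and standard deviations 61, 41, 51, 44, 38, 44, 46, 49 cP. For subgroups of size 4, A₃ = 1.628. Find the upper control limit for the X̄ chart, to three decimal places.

2716.734

X̄̄ = (2635 + 2629 + 2678 + 2619 + 2614 + 2660 + 2661 + 2629) / 8 = 2640.6250
s̄ = (61 + 41 + 51 + 44 + 38 + 44 + 46 + 49) / 8 = 46.7500
UCL = X̄̄ + A₃·s̄ = 2640.6250 + 1.628 × 46.7500 = 2716.7340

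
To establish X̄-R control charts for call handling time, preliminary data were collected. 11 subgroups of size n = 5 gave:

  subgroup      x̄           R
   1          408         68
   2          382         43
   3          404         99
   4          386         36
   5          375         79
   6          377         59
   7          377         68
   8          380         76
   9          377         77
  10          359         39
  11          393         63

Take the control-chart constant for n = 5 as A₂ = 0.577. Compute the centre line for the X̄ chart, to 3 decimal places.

383.455

X̄̄ = (408 + 382 + 404 + 386 + 375 + 377 + 377 + 380 + 377 + 359 + 393) / 11 = 4218.0000 / 11 = 383.4545
CL = X̄̄ = 383.4545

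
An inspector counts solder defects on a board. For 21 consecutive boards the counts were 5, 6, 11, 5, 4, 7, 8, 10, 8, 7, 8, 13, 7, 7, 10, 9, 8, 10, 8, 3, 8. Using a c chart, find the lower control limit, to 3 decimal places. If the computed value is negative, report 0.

0.000

c̄ = (5 + 6 + 11 + 5 + 4 + 7 + 8 + 10 + 8 + 7 + 8 + 13 + 7 + 7 + 10 + 9 + 8 + 10 + 8 + 3 + 8) / 21 = 162 / 21 = 7.7143
LCL = c̄ − 3√c̄ = 7.7143 − 3 × 2.7775 = -0.6181 → 0 (cannot be negative)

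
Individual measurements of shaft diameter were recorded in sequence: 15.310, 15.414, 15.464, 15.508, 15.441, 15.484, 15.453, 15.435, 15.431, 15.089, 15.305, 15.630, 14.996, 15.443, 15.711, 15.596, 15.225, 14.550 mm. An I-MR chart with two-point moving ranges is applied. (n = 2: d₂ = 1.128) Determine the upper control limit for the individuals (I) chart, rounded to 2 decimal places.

X̄ = (15.310 + 15.414 + 15.464 + 15.508 + 15.441 + 15.484 + 15.453 + 15.435 + 15.431 + 15.089 + 15.305 + 15.630 + 14.996 + 15.443 + 15.711 + 15.596 + 15.225 + 14.550) / 18 = 15.3603
Moving ranges: 0.104, 0.050, 0.044, 0.067, 0.043, 0.031, 0.018, 0.004, 0.342, 0.216, 0.325, 0.634, 0.447, 0.268, 0.115, 0.371, 0.675; M̄R̄ = 3.7540 / 17 = 0.2208
UCL = X̄ + 3·M̄R̄/d₂ = 15.3603 + 3 × 0.2208 / 1.128 = 15.9476

15.95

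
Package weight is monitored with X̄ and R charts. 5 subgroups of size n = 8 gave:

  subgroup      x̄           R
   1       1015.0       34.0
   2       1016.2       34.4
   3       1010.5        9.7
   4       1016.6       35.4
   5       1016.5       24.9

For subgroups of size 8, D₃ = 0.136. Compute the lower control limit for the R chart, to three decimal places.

R̄ = (34.0 + 34.4 + 9.7 + 35.4 + 24.9) / 5 = 138.4000 / 5 = 27.6800
LCL_R = D₃·R̄ = 0.136 × 27.6800 = 3.7645

3.764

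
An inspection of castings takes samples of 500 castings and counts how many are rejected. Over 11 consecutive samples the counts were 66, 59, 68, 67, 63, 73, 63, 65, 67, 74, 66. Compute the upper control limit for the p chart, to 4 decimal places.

p̄ = Σdᵢ / (k·n) = 731 / (11 × 500) = 0.13291
UCL = p̄ + 3·√(p̄(1−p̄)/n) = 0.13291 + 3 × √(0.13291×0.86709/500) = 0.13291 + 3 × 0.01518 = 0.17845

0.1785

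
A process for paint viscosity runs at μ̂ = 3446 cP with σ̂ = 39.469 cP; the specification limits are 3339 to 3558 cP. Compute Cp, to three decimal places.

0.925

Cp = (USL − LSL) / (6σ̂) = (3558 − 3339) / (6 × 39.469) = 219.0000 / 236.8140 = 0.9248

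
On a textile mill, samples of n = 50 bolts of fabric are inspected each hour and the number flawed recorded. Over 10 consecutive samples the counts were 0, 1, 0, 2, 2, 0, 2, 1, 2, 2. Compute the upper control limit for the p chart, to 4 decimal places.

0.0889

p̄ = Σdᵢ / (k·n) = 12 / (10 × 50) = 0.02400
UCL = p̄ + 3·√(p̄(1−p̄)/n) = 0.02400 + 3 × √(0.02400×0.97600/50) = 0.02400 + 3 × 0.02164 = 0.08893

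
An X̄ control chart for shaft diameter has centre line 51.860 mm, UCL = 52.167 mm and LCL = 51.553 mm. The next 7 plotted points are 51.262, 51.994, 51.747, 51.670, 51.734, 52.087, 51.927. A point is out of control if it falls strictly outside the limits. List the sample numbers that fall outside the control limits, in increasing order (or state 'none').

Compare each point to [51.553, 52.167]: sample 1 = 51.262 < LCL.

1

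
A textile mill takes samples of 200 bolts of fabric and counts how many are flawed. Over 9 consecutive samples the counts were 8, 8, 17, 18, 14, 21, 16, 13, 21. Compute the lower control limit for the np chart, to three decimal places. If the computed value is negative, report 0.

3.898

p̄ = Σdᵢ / (k·n) = 136 / (9 × 200) = 0.07556
LCL = np̄ − 3·√(np̄(1−p̄)) = 15.1111 − 3 × 3.7376 = 3.8984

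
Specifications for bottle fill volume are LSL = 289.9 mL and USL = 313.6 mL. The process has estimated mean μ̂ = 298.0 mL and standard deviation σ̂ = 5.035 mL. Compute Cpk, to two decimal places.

0.54

Cpu = (USL − μ̂) / (3σ̂) = (313.6 − 298.0) / (3 × 5.035) = 1.0328; Cpl = (μ̂ − LSL) / (3σ̂) = (298.0 − 289.9) / (3 × 5.035) = 0.5362; Cpk = min(Cpu, Cpl) = 0.5362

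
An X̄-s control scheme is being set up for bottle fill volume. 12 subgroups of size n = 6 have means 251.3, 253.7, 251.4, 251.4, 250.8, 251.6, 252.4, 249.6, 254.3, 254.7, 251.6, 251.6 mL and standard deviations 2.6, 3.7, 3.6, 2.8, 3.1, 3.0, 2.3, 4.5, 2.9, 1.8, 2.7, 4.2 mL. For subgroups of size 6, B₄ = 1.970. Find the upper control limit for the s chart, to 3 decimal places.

s̄ = (2.6 + 3.7 + 3.6 + 2.8 + 3.1 + 3.0 + 2.3 + 4.5 + 2.9 + 1.8 + 2.7 + 4.2) / 12 = 3.1000
UCL_s = B₄·s̄ = 1.970 × 3.1000 = 6.1070

6.107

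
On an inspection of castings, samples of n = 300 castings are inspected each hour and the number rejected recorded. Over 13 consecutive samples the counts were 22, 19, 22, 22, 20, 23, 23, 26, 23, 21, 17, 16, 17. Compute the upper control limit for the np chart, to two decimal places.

p̄ = Σdᵢ / (k·n) = 271 / (13 × 300) = 0.06949
UCL = np̄ + 3·√(np̄(1−p̄)) = 20.8462 + 3 × √(20.8462×0.93051) = 20.8462 + 3 × 4.4043 = 34.0590

34.06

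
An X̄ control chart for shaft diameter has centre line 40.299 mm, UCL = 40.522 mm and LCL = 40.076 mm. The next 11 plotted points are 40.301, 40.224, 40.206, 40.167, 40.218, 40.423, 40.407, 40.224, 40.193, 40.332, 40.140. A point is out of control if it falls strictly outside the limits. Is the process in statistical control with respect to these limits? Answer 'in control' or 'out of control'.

All 11 points lie within [40.076, 40.522].

in control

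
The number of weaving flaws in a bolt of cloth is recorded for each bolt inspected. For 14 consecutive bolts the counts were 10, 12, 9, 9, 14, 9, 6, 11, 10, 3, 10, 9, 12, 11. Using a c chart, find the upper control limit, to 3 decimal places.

18.959

c̄ = (10 + 12 + 9 + 9 + 14 + 9 + 6 + 11 + 10 + 3 + 10 + 9 + 12 + 11) / 14 = 135 / 14 = 9.6429
UCL = c̄ + 3√c̄ = 9.6429 + 3 × √9.6429 = 9.6429 + 3 × 3.1053 = 18.9587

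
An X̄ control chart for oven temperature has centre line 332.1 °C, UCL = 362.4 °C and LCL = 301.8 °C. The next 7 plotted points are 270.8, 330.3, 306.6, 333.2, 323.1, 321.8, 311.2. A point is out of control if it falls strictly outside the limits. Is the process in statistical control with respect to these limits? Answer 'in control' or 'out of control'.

out of control

Compare each point to [301.8, 362.4]: sample 1 = 270.8 < LCL.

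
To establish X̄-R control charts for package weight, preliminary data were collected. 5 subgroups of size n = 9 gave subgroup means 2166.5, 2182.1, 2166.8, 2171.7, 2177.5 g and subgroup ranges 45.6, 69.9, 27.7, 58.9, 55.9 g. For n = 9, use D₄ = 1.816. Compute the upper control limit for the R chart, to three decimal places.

R̄ = (45.6 + 69.9 + 27.7 + 58.9 + 55.9) / 5 = 258.0000 / 5 = 51.6000
UCL_R = D₄·R̄ = 1.816 × 51.6000 = 93.7056

93.706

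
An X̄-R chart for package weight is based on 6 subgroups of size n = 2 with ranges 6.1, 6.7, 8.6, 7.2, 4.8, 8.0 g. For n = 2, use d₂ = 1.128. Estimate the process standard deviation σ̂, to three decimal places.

R̄ = (6.1 + 6.7 + 8.6 + 7.2 + 4.8 + 8.0) / 6 = 6.9000
σ̂ = R̄ / d₂ = 6.9000 / 1.128 = 6.1170

6.117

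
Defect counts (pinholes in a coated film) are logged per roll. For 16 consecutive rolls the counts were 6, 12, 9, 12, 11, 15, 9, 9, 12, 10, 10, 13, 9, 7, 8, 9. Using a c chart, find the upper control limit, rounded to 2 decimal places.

19.58

c̄ = (6 + 12 + 9 + 12 + 11 + 15 + 9 + 9 + 12 + 10 + 10 + 13 + 9 + 7 + 8 + 9) / 16 = 161 / 16 = 10.0625
UCL = c̄ + 3√c̄ = 10.0625 + 3 × √10.0625 = 10.0625 + 3 × 3.1721 = 19.5789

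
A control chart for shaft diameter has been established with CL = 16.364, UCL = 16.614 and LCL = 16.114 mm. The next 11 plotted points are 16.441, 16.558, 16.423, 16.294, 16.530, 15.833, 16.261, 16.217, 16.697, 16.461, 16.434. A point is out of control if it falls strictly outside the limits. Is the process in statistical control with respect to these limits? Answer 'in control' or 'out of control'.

Compare each point to [16.114, 16.614]: sample 6 = 15.833 < LCL; sample 9 = 16.697 > UCL.

out of control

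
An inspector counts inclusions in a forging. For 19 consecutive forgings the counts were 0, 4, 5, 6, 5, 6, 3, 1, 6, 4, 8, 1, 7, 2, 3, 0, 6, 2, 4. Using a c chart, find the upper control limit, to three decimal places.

9.722

c̄ = (0 + 4 + 5 + 6 + 5 + 6 + 3 + 1 + 6 + 4 + 8 + 1 + 7 + 2 + 3 + 0 + 6 + 2 + 4) / 19 = 73 / 19 = 3.8421
UCL = c̄ + 3√c̄ = 3.8421 + 3 × √3.8421 = 3.8421 + 3 × 1.9601 = 9.7225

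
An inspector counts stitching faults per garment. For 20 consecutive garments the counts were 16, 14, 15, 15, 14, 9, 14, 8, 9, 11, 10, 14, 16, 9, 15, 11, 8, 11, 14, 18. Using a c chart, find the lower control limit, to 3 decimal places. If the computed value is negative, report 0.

c̄ = (16 + 14 + 15 + 15 + 14 + 9 + 14 + 8 + 9 + 11 + 10 + 14 + 16 + 9 + 15 + 11 + 8 + 11 + 14 + 18) / 20 = 251 / 20 = 12.5500
LCL = c̄ − 3√c̄ = 12.5500 − 3 × 3.5426 = 1.9222

1.922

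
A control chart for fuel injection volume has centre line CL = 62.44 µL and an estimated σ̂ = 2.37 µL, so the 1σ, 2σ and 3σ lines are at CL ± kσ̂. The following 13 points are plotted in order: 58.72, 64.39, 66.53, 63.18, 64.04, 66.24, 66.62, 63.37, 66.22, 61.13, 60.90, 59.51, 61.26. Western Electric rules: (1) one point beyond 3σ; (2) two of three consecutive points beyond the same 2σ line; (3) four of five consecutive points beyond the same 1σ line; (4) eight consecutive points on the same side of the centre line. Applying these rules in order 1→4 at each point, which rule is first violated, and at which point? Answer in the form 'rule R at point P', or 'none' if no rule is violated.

Zone of each point (C = within 1σ̂, B = 1σ̂–2σ̂, A = 2σ̂–3σ̂, * = beyond 3σ̂; sign = side of CL): 1:-B, 2:+C, 3:+B, 4:+C, 5:+C, 6:+B, 7:+B, 8:+C, 9:+B, 10:-C, 11:-C, 12:-B, 13:-C
Rule 4 (eight consecutive points on the same side of the centre line) is satisfied at point 9.

rule 4 at point 9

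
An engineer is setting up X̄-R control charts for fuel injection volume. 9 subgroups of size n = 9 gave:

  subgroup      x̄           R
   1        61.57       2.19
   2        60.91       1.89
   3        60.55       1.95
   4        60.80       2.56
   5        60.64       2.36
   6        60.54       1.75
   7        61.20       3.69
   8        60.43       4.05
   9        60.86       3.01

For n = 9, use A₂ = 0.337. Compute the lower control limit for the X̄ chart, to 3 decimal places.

X̄̄ = (61.57 + 60.91 + 60.55 + 60.80 + 60.64 + 60.54 + 61.20 + 60.43 + 60.86) / 9 = 547.5000 / 9 = 60.8333
R̄ = (2.19 + 1.89 + 1.95 + 2.56 + 2.36 + 1.75 + 3.69 + 4.05 + 3.01) / 9 = 23.4500 / 9 = 2.6056
LCL = X̄̄ − A₂·R̄ = 60.8333 − 0.337 × 2.6056 = 59.9553

59.955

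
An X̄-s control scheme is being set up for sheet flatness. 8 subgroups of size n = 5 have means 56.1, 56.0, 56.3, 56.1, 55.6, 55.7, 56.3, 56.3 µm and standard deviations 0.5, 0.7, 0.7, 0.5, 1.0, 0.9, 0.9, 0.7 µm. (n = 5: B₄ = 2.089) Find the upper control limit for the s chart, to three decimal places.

1.541

s̄ = (0.5 + 0.7 + 0.7 + 0.5 + 1.0 + 0.9 + 0.9 + 0.7) / 8 = 0.7375
UCL_s = B₄·s̄ = 2.089 × 0.7375 = 1.5406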